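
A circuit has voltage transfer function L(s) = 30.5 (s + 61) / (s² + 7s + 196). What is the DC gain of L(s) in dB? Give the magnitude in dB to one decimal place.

19.5 dB

L(0) = 30.5 × 61 / 196 = 9.4923
20 log₁₀(9.4923) = 19.55 dB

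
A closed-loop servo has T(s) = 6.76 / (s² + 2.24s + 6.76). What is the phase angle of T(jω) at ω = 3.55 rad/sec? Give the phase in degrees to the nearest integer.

∠[(j3.55)² + 2.24(j3.55) + 6.76] = ∠[-5.8425 + j7.952] = 126.31°
∠T(j3.55) = −126.31° = -126.31°

-126°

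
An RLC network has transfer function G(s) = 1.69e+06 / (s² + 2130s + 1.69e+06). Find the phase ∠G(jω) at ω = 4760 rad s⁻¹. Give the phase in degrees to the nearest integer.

-154°

∠[(j4760)² + 2130(j4760) + 1.69e+06] = ∠[-2.0968e+07 + j1.0139e+07] = 154.19°
∠G(j4760) = −154.19° = -154.19°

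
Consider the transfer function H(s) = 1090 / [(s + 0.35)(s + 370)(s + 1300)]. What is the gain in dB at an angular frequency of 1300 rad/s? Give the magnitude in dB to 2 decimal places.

|j1300 + 0.35| = √(1300² + 0.35²) = 1300
|j1300 + 370| = √(1300² + 370²) = 1352
|j1300 + 1300| = √(1300² + 1300²) = 1838
|H(j1300)| = 1090 / (1300 × 1352 × 1838) = 3.3742e-07
20 log₁₀(3.3742e-07) = -129.437 dB

-129.44 dB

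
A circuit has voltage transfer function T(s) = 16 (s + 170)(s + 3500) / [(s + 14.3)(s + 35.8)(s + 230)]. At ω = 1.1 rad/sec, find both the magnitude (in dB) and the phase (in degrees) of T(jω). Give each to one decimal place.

|T| = 38.1 dB, ∠T = -6.0°

|j1.1 + 170| = √(1.1² + 170²) = 170
|j1.1 + 3500| = √(1.1² + 3500²) = 3500
|j1.1 + 14.3| = √(1.1² + 14.3²) = 14.34
|j1.1 + 35.8| = √(1.1² + 35.8²) = 35.82
|j1.1 + 230| = √(1.1² + 230²) = 230
|T(j1.1)| = 16 × 170 × 3500 / (14.34 × 35.82 × 230) = 80.576
20 log₁₀(80.576) = 38.12 dB
∠(j1.1 + 170) = arctan(1.1/170) = 0.37°
∠(j1.1 + 3500) = arctan(1.1/3500) = 0.02°
∠(j1.1 + 14.3) = arctan(1.1/14.3) = 4.40°
∠(j1.1 + 35.8) = arctan(1.1/35.8) = 1.76°
∠(j1.1 + 230) = arctan(1.1/230) = 0.27°
∠T(j1.1) = 0.37° + 0.02° − (4.40° + 1.76° + 0.27°) = -6.04°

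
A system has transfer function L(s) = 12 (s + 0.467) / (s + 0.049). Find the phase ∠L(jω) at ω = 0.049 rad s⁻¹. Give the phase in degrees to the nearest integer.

-39°

∠(j0.049 + 0.467) = arctan(0.049/0.467) = 5.99°
∠(j0.049 + 0.049) = arctan(0.049/0.049) = 45.00°
∠L(j0.049) = 5.99° − 45.00° = -39.01°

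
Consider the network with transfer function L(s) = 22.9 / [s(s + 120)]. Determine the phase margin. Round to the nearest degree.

90°

Gain crossover: |L(jω)| = 1 at ω ≈ 0.191 rad/sec.
∠L(j0.191) = −90° − arctan(0.191/120) ≈ -90.09°
PM = 180° + (-90.09°) = 89.91°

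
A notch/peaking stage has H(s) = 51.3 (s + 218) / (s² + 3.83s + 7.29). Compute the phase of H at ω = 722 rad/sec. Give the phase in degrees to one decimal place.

-106.5°

∠(j722 + 218) = arctan(722/218) = 73.20°
∠[(j722)² + 3.83(j722) + 7.29] = ∠[-5.2128e+05 + j2765.3] = 179.70°
∠H(j722) = 73.20° − 179.70° = -106.50°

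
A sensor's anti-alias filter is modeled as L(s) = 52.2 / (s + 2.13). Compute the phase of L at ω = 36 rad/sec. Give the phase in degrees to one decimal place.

-86.6 deg

∠(j36 + 2.13) = arctan(36/2.13) = 86.61°
∠L(j36) = −86.61° = -86.61°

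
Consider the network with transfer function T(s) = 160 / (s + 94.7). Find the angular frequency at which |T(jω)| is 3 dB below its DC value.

94.7 rad/s

For a single-pole low-pass, the −3 dB point is at the pole: ω = 94.7 rad/s.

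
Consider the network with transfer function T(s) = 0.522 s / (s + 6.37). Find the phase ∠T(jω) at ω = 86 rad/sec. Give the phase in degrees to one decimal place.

4.2 deg

∠(j86) = 90.00°
∠(j86 + 6.37) = arctan(86/6.37) = 85.76°
∠T(j86) = 90.00° − 85.76° = 4.24°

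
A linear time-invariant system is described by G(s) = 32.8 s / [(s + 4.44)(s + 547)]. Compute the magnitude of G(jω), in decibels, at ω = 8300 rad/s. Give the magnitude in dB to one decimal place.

-48.1 dB

|j8300| = 8300
|j8300 + 4.44| = √(8300² + 4.44²) = 8300
|j8300 + 547| = √(8300² + 547²) = 8318
|G(j8300)| = 32.8 × 8300 / (8300 × 8318) = 0.0039433
20 log₁₀(0.0039433) = -48.08 dB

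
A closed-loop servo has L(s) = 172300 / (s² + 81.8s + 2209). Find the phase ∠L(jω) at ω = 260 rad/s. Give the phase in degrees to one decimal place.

-162.0 deg

∠[(j260)² + 81.8(j260) + 2209] = ∠[-65391 + j21268] = 161.98°
∠L(j260) = −161.98° = -161.98°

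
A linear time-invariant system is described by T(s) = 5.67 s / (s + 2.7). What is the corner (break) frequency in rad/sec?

The single real pole at s = −2.7 gives a corner at ω = 2.7 rad/sec.

2.7 rad/sec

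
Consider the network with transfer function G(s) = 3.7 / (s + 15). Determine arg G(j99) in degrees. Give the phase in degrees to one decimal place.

-81.4°

∠(j99 + 15) = arctan(99/15) = 81.38°
∠G(j99) = −81.38° = -81.38°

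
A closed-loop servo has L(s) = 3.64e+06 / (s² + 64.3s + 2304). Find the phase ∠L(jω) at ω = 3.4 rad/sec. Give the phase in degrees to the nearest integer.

-5 deg

∠[(j3.4)² + 64.3(j3.4) + 2304] = ∠[2292.4 + j218.62] = 5.45°
∠L(j3.4) = −5.45° = -5.45°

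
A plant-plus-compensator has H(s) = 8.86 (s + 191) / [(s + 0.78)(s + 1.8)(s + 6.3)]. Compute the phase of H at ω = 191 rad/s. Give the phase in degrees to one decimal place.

-222.3 deg

∠(j191 + 191) = arctan(191/191) = 45.00°
∠(j191 + 0.78) = arctan(191/0.78) = 89.77°
∠(j191 + 1.8) = arctan(191/1.8) = 89.46°
∠(j191 + 6.3) = arctan(191/6.3) = 88.11°
∠H(j191) = 45.00° − (89.77° + 89.46° + 88.11°) = -222.34°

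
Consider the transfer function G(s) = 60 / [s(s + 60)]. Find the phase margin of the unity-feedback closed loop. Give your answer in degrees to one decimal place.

89.0°

Gain crossover: |G(jω)| = 1 at ω ≈ 1 rad/s.
∠G(j1) = −90° − arctan(1/60) ≈ -90.95°
PM = 180° + (-90.95°) = 89.05°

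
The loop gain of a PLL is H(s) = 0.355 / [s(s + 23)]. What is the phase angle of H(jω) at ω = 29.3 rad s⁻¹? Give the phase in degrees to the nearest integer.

∠(j29.3 + 23) = arctan(29.3/23) = 51.87°
∠(j29.3) = 90.00°
∠H(j29.3) = − (51.87° + 90.00°) = -141.87°

-142 deg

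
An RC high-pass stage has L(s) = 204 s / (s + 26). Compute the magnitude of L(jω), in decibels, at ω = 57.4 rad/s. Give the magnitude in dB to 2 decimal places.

45.38 dB

|j57.4| = 57.4
|j57.4 + 26| = √(57.4² + 26²) = 63.01
|L(j57.4)| = 204 × 57.4 / 63.01 = 185.83
20 log₁₀(185.83) = 45.382 dB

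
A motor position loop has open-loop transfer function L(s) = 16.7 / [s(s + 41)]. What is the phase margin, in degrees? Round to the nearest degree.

89 deg

Gain crossover: |L(jω)| = 1 at ω ≈ 0.407 rad s⁻¹.
∠L(j0.407) = −90° − arctan(0.407/41) ≈ -90.57°
PM = 180° + (-90.57°) = 89.43°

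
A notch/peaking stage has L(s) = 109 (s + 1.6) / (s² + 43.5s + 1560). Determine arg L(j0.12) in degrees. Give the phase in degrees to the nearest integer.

4°

∠(j0.12 + 1.6) = arctan(0.12/1.6) = 4.29°
∠[(j0.12)² + 43.5(j0.12) + 1560] = ∠[1560 + j5.22] = 0.19°
∠L(j0.12) = 4.29° − 0.19° = 4.10°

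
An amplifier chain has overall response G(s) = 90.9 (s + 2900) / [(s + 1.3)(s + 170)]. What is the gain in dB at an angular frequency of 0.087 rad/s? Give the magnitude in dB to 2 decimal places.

61.51 dB

|j0.087 + 2900| = √(0.087² + 2900²) = 2900
|j0.087 + 1.3| = √(0.087² + 1.3²) = 1.303
|j0.087 + 170| = √(0.087² + 170²) = 170
|G(j0.087)| = 90.9 × 2900 / (1.303 × 170) = 1190.1
20 log₁₀(1190.1) = 61.512 dB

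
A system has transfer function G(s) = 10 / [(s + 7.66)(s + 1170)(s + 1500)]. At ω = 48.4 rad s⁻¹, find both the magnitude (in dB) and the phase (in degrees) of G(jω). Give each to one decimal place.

|G| = -138.7 dB, ∠G = -85.2°

|j48.4 + 7.66| = √(48.4² + 7.66²) = 49
|j48.4 + 1170| = √(48.4² + 1170²) = 1171
|j48.4 + 1500| = √(48.4² + 1500²) = 1501
|G(j48.4)| = 10 / (49 × 1171 × 1501) = 1.1612e-07
20 log₁₀(1.1612e-07) = -138.70 dB
∠(j48.4 + 7.66) = arctan(48.4/7.66) = 81.01°
∠(j48.4 + 1170) = arctan(48.4/1170) = 2.37°
∠(j48.4 + 1500) = arctan(48.4/1500) = 1.85°
∠G(j48.4) = − (81.01° + 2.37° + 1.85°) = -85.22°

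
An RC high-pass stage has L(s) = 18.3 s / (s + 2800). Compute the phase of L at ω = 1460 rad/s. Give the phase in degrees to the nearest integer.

∠(j1460) = 90.00°
∠(j1460 + 2800) = arctan(1460/2800) = 27.54°
∠L(j1460) = 90.00° − 27.54° = 62.46°

62 deg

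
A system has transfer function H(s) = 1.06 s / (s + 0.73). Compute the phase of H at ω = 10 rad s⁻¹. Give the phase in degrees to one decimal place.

∠(j10) = 90.00°
∠(j10 + 0.73) = arctan(10/0.73) = 85.82°
∠H(j10) = 90.00° − 85.82° = 4.18°

4.2°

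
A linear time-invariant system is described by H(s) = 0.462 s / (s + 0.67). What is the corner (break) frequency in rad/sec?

0.67 rad/sec

The single real pole at s = −0.67 gives a corner at ω = 0.67 rad/sec.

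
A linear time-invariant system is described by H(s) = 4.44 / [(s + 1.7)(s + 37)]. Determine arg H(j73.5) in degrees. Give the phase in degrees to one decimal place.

∠(j73.5 + 1.7) = arctan(73.5/1.7) = 88.68°
∠(j73.5 + 37) = arctan(73.5/37) = 63.28°
∠H(j73.5) = − (88.68° + 63.28°) = -151.95°

-152.0°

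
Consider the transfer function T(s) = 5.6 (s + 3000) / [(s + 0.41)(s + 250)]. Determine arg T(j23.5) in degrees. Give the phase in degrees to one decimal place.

-93.9°

∠(j23.5 + 3000) = arctan(23.5/3000) = 0.45°
∠(j23.5 + 0.41) = arctan(23.5/0.41) = 89.00°
∠(j23.5 + 250) = arctan(23.5/250) = 5.37°
∠T(j23.5) = 0.45° − (89.00° + 5.37°) = -93.92°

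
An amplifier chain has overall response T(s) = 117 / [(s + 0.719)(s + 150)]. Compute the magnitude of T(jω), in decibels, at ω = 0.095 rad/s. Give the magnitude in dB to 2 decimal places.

|j0.095 + 0.719| = √(0.095² + 0.719²) = 0.7252
|j0.095 + 150| = √(0.095² + 150²) = 150
|T(j0.095)| = 117 / (0.7252 × 150) = 1.0755
20 log₁₀(1.0755) = 0.632 dB

0.63 dB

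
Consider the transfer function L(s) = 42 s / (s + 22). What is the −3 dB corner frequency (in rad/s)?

22 rad/s

For a single-pole high-pass, the −3 dB point is at the pole: ω = 22 rad/s.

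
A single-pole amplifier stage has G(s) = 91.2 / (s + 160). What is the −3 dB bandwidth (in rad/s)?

160 rad/s

For a single-pole low-pass, the −3 dB point is at the pole: ω = 160 rad/s.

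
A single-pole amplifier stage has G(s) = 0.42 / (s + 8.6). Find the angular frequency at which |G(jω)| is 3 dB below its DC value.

For a single-pole low-pass, the −3 dB point is at the pole: ω = 8.6 rad/s.

8.6 rad/s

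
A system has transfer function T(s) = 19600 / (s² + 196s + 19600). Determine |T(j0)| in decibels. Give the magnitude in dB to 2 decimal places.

T(0) = 19600 / 19600 = 1
20 log₁₀(1) = 0.000 dB

0.00 dB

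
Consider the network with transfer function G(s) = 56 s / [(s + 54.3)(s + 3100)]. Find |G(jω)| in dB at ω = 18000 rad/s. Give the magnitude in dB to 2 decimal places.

-50.27 dB

|j18000| = 1.8e+04
|j18000 + 54.3| = √(18000² + 54.3²) = 1.8e+04
|j18000 + 3100| = √(18000² + 3100²) = 1.826e+04
|G(j18000)| = 56 × 1.8e+04 / (1.8e+04 × 1.826e+04) = 0.003066
20 log₁₀(0.003066) = -50.269 dB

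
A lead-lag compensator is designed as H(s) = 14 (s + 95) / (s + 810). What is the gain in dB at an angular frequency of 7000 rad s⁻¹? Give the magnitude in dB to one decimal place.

22.9 dB

|j7000 + 95| = √(7000² + 95²) = 7001
|j7000 + 810| = √(7000² + 810²) = 7047
|H(j7000)| = 14 × 7001 / 7047 = 13.908
20 log₁₀(13.908) = 22.87 dB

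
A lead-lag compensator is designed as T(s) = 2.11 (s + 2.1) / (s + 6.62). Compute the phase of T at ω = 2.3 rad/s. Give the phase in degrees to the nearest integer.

∠(j2.3 + 2.1) = arctan(2.3/2.1) = 47.60°
∠(j2.3 + 6.62) = arctan(2.3/6.62) = 19.16°
∠T(j2.3) = 47.60° − 19.16° = 28.44°

28 deg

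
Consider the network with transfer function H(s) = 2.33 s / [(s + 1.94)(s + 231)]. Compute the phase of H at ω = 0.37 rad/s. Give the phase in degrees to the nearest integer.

∠(j0.37) = 90.00°
∠(j0.37 + 1.94) = arctan(0.37/1.94) = 10.80°
∠(j0.37 + 231) = arctan(0.37/231) = 0.09°
∠H(j0.37) = 90.00° − (10.80° + 0.09°) = 79.11°

79°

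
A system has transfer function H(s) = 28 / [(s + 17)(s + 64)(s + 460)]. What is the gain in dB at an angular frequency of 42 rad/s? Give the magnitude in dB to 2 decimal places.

|j42 + 17| = √(42² + 17²) = 45.31
|j42 + 64| = √(42² + 64²) = 76.55
|j42 + 460| = √(42² + 460²) = 461.9
|H(j42)| = 28 / (45.31 × 76.55 × 461.9) = 1.7476e-05
20 log₁₀(1.7476e-05) = -95.151 dB

-95.15 dB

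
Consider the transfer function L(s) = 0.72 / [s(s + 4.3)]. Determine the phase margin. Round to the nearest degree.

88°

Gain crossover: |L(jω)| = 1 at ω ≈ 0.167 rad/s.
∠L(j0.167) = −90° − arctan(0.167/4.3) ≈ -92.23°
PM = 180° + (-92.23°) = 87.77°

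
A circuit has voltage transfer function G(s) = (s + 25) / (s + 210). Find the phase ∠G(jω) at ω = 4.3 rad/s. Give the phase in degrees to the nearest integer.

∠(j4.3 + 25) = arctan(4.3/25) = 9.76°
∠(j4.3 + 210) = arctan(4.3/210) = 1.17°
∠G(j4.3) = 9.76° − 1.17° = 8.59°

9°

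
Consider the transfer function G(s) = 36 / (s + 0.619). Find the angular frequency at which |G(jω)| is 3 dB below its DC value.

0.619 rad/sec

For a single-pole low-pass, the −3 dB point is at the pole: ω = 0.619 rad/sec.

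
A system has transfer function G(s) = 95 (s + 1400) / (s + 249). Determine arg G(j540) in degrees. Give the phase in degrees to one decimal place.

∠(j540 + 1400) = arctan(540/1400) = 21.09°
∠(j540 + 249) = arctan(540/249) = 65.25°
∠G(j540) = 21.09° − 65.25° = -44.15°

-44.2°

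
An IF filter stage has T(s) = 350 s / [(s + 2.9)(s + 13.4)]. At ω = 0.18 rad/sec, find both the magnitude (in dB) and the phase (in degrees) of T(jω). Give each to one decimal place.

|j0.18| = 0.18
|j0.18 + 2.9| = √(0.18² + 2.9²) = 2.906
|j0.18 + 13.4| = √(0.18² + 13.4²) = 13.4
|T(j0.18)| = 350 × 0.18 / (2.906 × 13.4) = 1.6179
20 log₁₀(1.6179) = 4.18 dB
∠(j0.18) = 90.00°
∠(j0.18 + 2.9) = arctan(0.18/2.9) = 3.55°
∠(j0.18 + 13.4) = arctan(0.18/13.4) = 0.77°
∠T(j0.18) = 90.00° − (3.55° + 0.77°) = 85.68°

|T| = 4.2 dB, ∠T = 85.7 deg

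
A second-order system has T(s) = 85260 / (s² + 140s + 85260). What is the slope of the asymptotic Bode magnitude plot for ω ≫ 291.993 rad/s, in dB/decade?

With 0 zeros and 2 poles, the high-frequency asymptotic slope is 20 × (0 − 2) = -40 dB/decade.

-40 dB/decade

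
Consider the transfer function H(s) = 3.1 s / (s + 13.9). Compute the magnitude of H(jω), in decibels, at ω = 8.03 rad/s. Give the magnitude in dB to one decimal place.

3.8 dB

|j8.03| = 8.03
|j8.03 + 13.9| = √(8.03² + 13.9²) = 16.05
|H(j8.03)| = 3.1 × 8.03 / 16.05 = 1.5507
20 log₁₀(1.5507) = 3.81 dB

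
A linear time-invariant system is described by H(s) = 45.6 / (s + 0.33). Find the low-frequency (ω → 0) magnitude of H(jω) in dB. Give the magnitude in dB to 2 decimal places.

H(0) = 45.6 / 0.33 = 138.18
20 log₁₀(138.18) = 42.809 dB

42.81 dB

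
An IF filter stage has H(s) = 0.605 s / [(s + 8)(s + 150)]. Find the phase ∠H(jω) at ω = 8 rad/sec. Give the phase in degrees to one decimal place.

∠(j8) = 90.00°
∠(j8 + 8) = arctan(8/8) = 45.00°
∠(j8 + 150) = arctan(8/150) = 3.05°
∠H(j8) = 90.00° − (45.00° + 3.05°) = 41.95°

41.9°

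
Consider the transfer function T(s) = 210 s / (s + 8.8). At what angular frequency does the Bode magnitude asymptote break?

The single real pole at s = −8.8 gives a corner at ω = 8.8 rad/s.

8.8 rad/s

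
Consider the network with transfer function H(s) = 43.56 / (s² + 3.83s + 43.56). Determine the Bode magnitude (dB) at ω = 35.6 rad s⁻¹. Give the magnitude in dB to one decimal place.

-29.0 dB

|(j35.6)² + 3.83(j35.6) + 43.56| = |-1223.8 + j136.35| = 1231
|H(j35.6)| = 43.56 / 1231 = 0.035375
20 log₁₀(0.035375) = -29.03 dB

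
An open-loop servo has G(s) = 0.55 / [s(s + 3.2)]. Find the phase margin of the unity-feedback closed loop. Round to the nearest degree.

Gain crossover: |G(jω)| = 1 at ω ≈ 0.172 rad/s.
∠G(j0.172) = −90° − arctan(0.172/3.2) ≈ -93.07°
PM = 180° + (-93.07°) = 86.93°

87°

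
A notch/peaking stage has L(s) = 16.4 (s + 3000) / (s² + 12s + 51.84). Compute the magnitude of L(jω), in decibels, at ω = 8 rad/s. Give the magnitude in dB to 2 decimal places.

54.12 dB

|j8 + 3000| = √(8² + 3000²) = 3000
|(j8)² + 12(j8) + 51.84| = |-12.16 + j96| = 96.77
|L(j8)| = 16.4 × 3000 / 96.77 = 508.44
20 log₁₀(508.44) = 54.125 dB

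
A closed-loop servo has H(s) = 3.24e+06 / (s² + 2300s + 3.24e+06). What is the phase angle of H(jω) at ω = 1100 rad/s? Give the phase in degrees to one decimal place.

-51.3°

∠[(j1100)² + 2300(j1100) + 3.24e+06] = ∠[2.03e+06 + j2.53e+06] = 51.26°
∠H(j1100) = −51.26° = -51.26°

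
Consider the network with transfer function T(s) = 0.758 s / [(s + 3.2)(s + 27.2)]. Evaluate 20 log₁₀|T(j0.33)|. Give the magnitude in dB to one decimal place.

-50.9 dB

|j0.33| = 0.33
|j0.33 + 3.2| = √(0.33² + 3.2²) = 3.217
|j0.33 + 27.2| = √(0.33² + 27.2²) = 27.2
|T(j0.33)| = 0.758 × 0.33 / (3.217 × 27.2) = 0.0028585
20 log₁₀(0.0028585) = -50.88 dB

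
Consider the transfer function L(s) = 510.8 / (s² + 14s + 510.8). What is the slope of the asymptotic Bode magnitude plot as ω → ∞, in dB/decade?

-40 dB/decade

With 0 zeros and 2 poles, the high-frequency asymptotic slope is 20 × (0 − 2) = -40 dB/decade.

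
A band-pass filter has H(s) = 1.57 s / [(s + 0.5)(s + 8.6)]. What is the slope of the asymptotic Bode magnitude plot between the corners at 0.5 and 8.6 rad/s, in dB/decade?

0 dB/decade

In this band the factors already past their corner are: 1 differentiator zero, pole at 0.5; net slope = 0 dB/decade.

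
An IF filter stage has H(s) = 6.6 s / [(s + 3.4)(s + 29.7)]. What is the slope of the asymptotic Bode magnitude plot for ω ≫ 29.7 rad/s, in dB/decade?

-20 dB/decade

With 1 zero and 2 poles, the high-frequency asymptotic slope is 20 × (1 − 2) = -20 dB/decade.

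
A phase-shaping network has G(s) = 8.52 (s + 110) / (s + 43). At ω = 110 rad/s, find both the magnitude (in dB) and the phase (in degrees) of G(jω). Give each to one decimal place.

|G| = 21.0 dB, ∠G = -23.6 deg

|j110 + 110| = √(110² + 110²) = 155.6
|j110 + 43| = √(110² + 43²) = 118.1
|G(j110)| = 8.52 × 155.6 / 118.1 = 11.222
20 log₁₀(11.222) = 21.00 dB
∠(j110 + 110) = arctan(110/110) = 45.00°
∠(j110 + 43) = arctan(110/43) = 68.65°
∠G(j110) = 45.00° − 68.65° = -23.65°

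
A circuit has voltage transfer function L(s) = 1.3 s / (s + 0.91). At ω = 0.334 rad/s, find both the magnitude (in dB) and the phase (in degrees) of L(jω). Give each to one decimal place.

|L| = -7.0 dB, ∠L = 69.8°

|j0.334| = 0.334
|j0.334 + 0.91| = √(0.334² + 0.91²) = 0.9694
|L(j0.334)| = 1.3 × 0.334 / 0.9694 = 0.44793
20 log₁₀(0.44793) = -6.98 dB
∠(j0.334) = 90.00°
∠(j0.334 + 0.91) = arctan(0.334/0.91) = 20.15°
∠L(j0.334) = 90.00° − 20.15° = 69.85°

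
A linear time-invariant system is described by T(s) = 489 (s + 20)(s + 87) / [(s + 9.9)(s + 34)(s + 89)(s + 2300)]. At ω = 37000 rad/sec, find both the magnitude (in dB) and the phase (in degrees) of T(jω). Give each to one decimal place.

|j37000 + 20| = √(37000² + 20²) = 3.7e+04
|j37000 + 87| = √(37000² + 87²) = 3.7e+04
|j37000 + 9.9| = √(37000² + 9.9²) = 3.7e+04
|j37000 + 34| = √(37000² + 34²) = 3.7e+04
|j37000 + 89| = √(37000² + 89²) = 3.7e+04
|j37000 + 2300| = √(37000² + 2300²) = 3.707e+04
|T(j37000)| = 489 × 3.7e+04 × 3.7e+04 / (3.7e+04 × 3.7e+04 × 3.7e+04 × 3.707e+04) = 3.5651e-07
20 log₁₀(3.5651e-07) = -128.96 dB
∠(j37000 + 20) = arctan(37000/20) = 89.97°
∠(j37000 + 87) = arctan(37000/87) = 89.87°
∠(j37000 + 9.9) = arctan(37000/9.9) = 89.98°
∠(j37000 + 34) = arctan(37000/34) = 89.95°
∠(j37000 + 89) = arctan(37000/89) = 89.86°
∠(j37000 + 2300) = arctan(37000/2300) = 86.44°
∠T(j37000) = 89.97° + 89.87° − (89.98° + 89.95° + 89.86° + 86.44°) = -176.40°

|T| = -129.0 dB, ∠T = -176.4°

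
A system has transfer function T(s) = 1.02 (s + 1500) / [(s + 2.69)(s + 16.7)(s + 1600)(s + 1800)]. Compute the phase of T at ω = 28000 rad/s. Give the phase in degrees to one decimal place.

-266.1 deg

∠(j28000 + 1500) = arctan(28000/1500) = 86.93°
∠(j28000 + 2.69) = arctan(28000/2.69) = 89.99°
∠(j28000 + 16.7) = arctan(28000/16.7) = 89.97°
∠(j28000 + 1600) = arctan(28000/1600) = 86.73°
∠(j28000 + 1800) = arctan(28000/1800) = 86.32°
∠T(j28000) = 86.93° − (89.99° + 89.97° + 86.73° + 86.32°) = -266.08°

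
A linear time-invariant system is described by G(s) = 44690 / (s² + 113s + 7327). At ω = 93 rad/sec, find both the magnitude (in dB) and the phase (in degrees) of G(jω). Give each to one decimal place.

|(j93)² + 113(j93) + 7327| = |-1322 + j10509| = 1.059e+04
|G(j93)| = 44690 / 1.059e+04 = 4.2193
20 log₁₀(4.2193) = 12.50 dB
∠[(j93)² + 113(j93) + 7327] = ∠[-1322 + j10509] = 97.17°
∠G(j93) = −97.17° = -97.17°

|G| = 12.5 dB, ∠G = -97.2°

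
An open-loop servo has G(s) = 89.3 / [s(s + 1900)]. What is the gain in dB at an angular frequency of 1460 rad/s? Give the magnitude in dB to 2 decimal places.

-91.86 dB

|j1460 + 1900| = √(1460² + 1900²) = 2396
|j1460| = 1460
|G(j1460)| = 89.3 / (2396 × 1460) = 2.5526e-05
20 log₁₀(2.5526e-05) = -91.860 dB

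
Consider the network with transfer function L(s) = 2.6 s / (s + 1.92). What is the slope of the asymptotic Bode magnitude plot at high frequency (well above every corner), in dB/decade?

0 dB/decade

With 1 zero and 1 pole, the high-frequency asymptotic slope is 20 × (1 − 1) = 0 dB/decade.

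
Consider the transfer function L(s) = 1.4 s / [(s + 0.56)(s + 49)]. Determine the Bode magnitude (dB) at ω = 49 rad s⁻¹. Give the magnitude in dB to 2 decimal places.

|j49| = 49
|j49 + 0.56| = √(49² + 0.56²) = 49
|j49 + 49| = √(49² + 49²) = 69.3
|L(j49)| = 1.4 × 49 / (49 × 69.3) = 0.020202
20 log₁₀(0.020202) = -33.892 dB

-33.89 dB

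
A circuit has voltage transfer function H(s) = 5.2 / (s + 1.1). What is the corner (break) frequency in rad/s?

1.1 rad/s

The single real pole at s = −1.1 gives a corner at ω = 1.1 rad/s.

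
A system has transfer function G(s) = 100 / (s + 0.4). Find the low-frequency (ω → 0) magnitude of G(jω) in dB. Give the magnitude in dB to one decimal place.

G(0) = 100 / 0.4 = 250
20 log₁₀(250) = 47.96 dB

48.0 dB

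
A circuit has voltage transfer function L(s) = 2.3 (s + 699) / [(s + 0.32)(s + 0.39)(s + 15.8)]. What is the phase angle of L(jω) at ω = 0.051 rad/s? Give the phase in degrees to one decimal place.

-16.7 deg

∠(j0.051 + 699) = arctan(0.051/699) = 0.00°
∠(j0.051 + 0.32) = arctan(0.051/0.32) = 9.06°
∠(j0.051 + 0.39) = arctan(0.051/0.39) = 7.45°
∠(j0.051 + 15.8) = arctan(0.051/15.8) = 0.18°
∠L(j0.051) = 0.00° − (9.06° + 7.45° + 0.18°) = -16.69°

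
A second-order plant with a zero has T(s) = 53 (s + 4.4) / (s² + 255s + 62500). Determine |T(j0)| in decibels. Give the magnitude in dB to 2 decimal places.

T(0) = 53 × 4.4 / 62500 = 0.0037312
20 log₁₀(0.0037312) = -48.563 dB

-48.56 dB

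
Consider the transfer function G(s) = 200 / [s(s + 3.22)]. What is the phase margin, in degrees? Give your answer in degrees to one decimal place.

13.0°

Gain crossover: |G(jω)| = 1 at ω ≈ 14 rad s⁻¹.
∠G(j14) = −90° − arctan(14/3.22) ≈ -167.01°
PM = 180° + (-167.01°) = 12.99°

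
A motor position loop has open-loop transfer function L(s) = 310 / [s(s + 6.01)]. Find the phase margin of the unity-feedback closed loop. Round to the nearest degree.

19°

Gain crossover: |L(jω)| = 1 at ω ≈ 17.1 rad/sec.
∠L(j17.1) = −90° − arctan(17.1/6.01) ≈ -160.64°
PM = 180° + (-160.64°) = 19.36°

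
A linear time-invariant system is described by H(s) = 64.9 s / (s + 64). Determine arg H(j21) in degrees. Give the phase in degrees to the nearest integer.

72°

∠(j21) = 90.00°
∠(j21 + 64) = arctan(21/64) = 18.17°
∠H(j21) = 90.00° − 18.17° = 71.83°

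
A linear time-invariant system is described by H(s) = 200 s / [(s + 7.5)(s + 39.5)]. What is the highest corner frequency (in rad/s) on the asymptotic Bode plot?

39.5 rad/s

Break frequencies occur at each pole and zero magnitude: 7.5 rad/s, 39.5 rad/s.
The highest is 39.5 rad/s.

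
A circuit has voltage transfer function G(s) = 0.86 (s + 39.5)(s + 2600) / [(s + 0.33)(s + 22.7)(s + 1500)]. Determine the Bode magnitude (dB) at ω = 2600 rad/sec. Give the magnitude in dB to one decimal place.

|j2600 + 39.5| = √(2600² + 39.5²) = 2600
|j2600 + 2600| = √(2600² + 2600²) = 3677
|j2600 + 0.33| = √(2600² + 0.33²) = 2600
|j2600 + 22.7| = √(2600² + 22.7²) = 2600
|j2600 + 1500| = √(2600² + 1500²) = 3002
|G(j2600)| = 0.86 × 2600 × 3677 / (2600 × 2600 × 3002) = 0.00040521
20 log₁₀(0.00040521) = -67.85 dB

-67.8 dB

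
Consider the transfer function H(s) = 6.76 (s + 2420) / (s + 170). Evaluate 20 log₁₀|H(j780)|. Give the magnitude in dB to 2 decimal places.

26.66 dB

|j780 + 2420| = √(780² + 2420²) = 2543
|j780 + 170| = √(780² + 170²) = 798.3
|H(j780)| = 6.76 × 2543 / 798.3 = 21.53
20 log₁₀(21.53) = 26.661 dB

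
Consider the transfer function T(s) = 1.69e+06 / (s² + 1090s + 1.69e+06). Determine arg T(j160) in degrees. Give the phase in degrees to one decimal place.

∠[(j160)² + 1090(j160) + 1.69e+06] = ∠[1.6644e+06 + j1.744e+05] = 5.98°
∠T(j160) = −5.98° = -5.98°

-6.0°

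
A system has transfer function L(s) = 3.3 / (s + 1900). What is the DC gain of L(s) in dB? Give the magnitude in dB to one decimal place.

L(0) = 3.3 / 1900 = 0.0017368
20 log₁₀(0.0017368) = -55.20 dB

-55.2 dB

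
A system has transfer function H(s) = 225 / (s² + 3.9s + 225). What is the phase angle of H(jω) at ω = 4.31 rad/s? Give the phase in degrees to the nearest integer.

∠[(j4.31)² + 3.9(j4.31) + 225] = ∠[206.42 + j16.809] = 4.66°
∠H(j4.31) = −4.66° = -4.66°

-5 deg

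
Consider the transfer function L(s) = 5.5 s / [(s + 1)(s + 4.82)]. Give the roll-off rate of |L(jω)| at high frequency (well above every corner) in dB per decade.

With 1 zero and 2 poles, the high-frequency asymptotic slope is 20 × (1 − 2) = -20 dB/decade.

-20 dB/decade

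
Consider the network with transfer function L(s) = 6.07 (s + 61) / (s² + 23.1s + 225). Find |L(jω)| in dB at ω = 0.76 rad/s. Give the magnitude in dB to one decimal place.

4.3 dB

|j0.76 + 61| = √(0.76² + 61²) = 61
|(j0.76)² + 23.1(j0.76) + 225| = |224.42 + j17.556| = 225.1
|L(j0.76)| = 6.07 × 61 / 225.1 = 1.645
20 log₁₀(1.645) = 4.32 dB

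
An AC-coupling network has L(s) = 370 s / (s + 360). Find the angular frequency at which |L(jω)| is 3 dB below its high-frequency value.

360 rad/s

For a single-pole high-pass, the −3 dB point is at the pole: ω = 360 rad/s.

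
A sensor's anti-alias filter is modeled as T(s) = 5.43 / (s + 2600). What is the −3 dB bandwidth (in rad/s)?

2600 rad/s

For a single-pole low-pass, the −3 dB point is at the pole: ω = 2600 rad/s.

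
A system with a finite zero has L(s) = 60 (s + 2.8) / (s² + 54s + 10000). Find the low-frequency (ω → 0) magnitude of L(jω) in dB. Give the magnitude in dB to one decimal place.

-35.5 dB

L(0) = 60 × 2.8 / 10000 = 0.0168
20 log₁₀(0.0168) = -35.49 dB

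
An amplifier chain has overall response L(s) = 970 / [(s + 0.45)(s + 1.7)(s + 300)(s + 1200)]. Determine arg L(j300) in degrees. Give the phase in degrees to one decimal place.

∠(j300 + 0.45) = arctan(300/0.45) = 89.91°
∠(j300 + 1.7) = arctan(300/1.7) = 89.68°
∠(j300 + 300) = arctan(300/300) = 45.00°
∠(j300 + 1200) = arctan(300/1200) = 14.04°
∠L(j300) = − (89.91° + 89.68° + 45.00° + 14.04°) = -238.63°

-238.6 deg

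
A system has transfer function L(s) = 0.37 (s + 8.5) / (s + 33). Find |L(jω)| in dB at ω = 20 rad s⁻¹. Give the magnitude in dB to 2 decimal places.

|j20 + 8.5| = √(20² + 8.5²) = 21.73
|j20 + 33| = √(20² + 33²) = 38.59
|L(j20)| = 0.37 × 21.73 / 38.59 = 0.20837
20 log₁₀(0.20837) = -13.623 dB

-13.62 dB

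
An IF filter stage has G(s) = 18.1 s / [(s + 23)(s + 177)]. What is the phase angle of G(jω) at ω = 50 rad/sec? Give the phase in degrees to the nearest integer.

∠(j50) = 90.00°
∠(j50 + 23) = arctan(50/23) = 65.30°
∠(j50 + 177) = arctan(50/177) = 15.77°
∠G(j50) = 90.00° − (65.30° + 15.77°) = 8.93°

9°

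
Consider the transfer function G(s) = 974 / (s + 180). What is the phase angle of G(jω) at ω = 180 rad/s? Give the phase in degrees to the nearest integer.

∠(j180 + 180) = arctan(180/180) = 45.00°
∠G(j180) = −45.00° = -45.00°

-45°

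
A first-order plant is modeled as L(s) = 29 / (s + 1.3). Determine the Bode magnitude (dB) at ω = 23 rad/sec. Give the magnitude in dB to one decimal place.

2.0 dB

|j23 + 1.3| = √(23² + 1.3²) = 23.04
|L(j23)| = 29 / 23.04 = 1.2589
20 log₁₀(1.2589) = 2.00 dB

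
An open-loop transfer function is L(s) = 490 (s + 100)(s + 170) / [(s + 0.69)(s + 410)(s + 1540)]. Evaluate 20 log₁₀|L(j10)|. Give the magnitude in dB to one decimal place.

|j10 + 100| = √(10² + 100²) = 100.5
|j10 + 170| = √(10² + 170²) = 170.3
|j10 + 0.69| = √(10² + 0.69²) = 10.02
|j10 + 410| = √(10² + 410²) = 410.1
|j10 + 1540| = √(10² + 1540²) = 1540
|L(j10)| = 490 × 100.5 × 170.3 / (10.02 × 410.1 × 1540) = 1.3246
20 log₁₀(1.3246) = 2.44 dB

2.4 dB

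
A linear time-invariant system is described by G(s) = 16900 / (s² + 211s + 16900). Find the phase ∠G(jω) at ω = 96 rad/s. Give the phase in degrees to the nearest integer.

-69°

∠[(j96)² + 211(j96) + 16900] = ∠[7684 + j20256] = 69.23°
∠G(j96) = −69.23° = -69.23°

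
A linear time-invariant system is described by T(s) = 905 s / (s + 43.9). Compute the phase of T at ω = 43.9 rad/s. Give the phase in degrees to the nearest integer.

∠(j43.9) = 90.00°
∠(j43.9 + 43.9) = arctan(43.9/43.9) = 45.00°
∠T(j43.9) = 90.00° − 45.00° = 45.00°

45°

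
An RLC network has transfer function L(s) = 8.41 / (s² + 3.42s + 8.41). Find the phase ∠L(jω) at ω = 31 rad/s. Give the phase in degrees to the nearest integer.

∠[(j31)² + 3.42(j31) + 8.41] = ∠[-952.59 + j106.02] = 173.65°
∠L(j31) = −173.65° = -173.65°

-174°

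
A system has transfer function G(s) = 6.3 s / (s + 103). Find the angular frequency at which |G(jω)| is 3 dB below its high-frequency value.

For a single-pole high-pass, the −3 dB point is at the pole: ω = 103 rad/sec.

103 rad/sec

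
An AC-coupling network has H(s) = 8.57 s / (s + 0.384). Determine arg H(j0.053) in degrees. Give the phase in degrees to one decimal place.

∠(j0.053) = 90.00°
∠(j0.053 + 0.384) = arctan(0.053/0.384) = 7.86°
∠H(j0.053) = 90.00° − 7.86° = 82.14°

82.1°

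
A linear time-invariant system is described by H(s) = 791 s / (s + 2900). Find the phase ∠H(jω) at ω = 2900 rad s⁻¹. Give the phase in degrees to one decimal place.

∠(j2900) = 90.00°
∠(j2900 + 2900) = arctan(2900/2900) = 45.00°
∠H(j2900) = 90.00° − 45.00° = 45.00°

45.0°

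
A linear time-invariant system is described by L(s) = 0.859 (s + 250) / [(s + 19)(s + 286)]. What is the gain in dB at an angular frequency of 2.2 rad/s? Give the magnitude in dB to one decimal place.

|j2.2 + 250| = √(2.2² + 250²) = 250
|j2.2 + 19| = √(2.2² + 19²) = 19.13
|j2.2 + 286| = √(2.2² + 286²) = 286
|L(j2.2)| = 0.859 × 250 / (19.13 × 286) = 0.039258
20 log₁₀(0.039258) = -28.12 dB

-28.1 dB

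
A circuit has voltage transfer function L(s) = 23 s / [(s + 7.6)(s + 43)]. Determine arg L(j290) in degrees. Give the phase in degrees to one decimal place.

∠(j290) = 90.00°
∠(j290 + 7.6) = arctan(290/7.6) = 88.50°
∠(j290 + 43) = arctan(290/43) = 81.57°
∠L(j290) = 90.00° − (88.50° + 81.57°) = -80.06°

-80.1°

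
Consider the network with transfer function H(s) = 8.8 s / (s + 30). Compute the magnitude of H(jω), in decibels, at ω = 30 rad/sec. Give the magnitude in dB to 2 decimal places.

15.88 dB

|j30| = 30
|j30 + 30| = √(30² + 30²) = 42.43
|H(j30)| = 8.8 × 30 / 42.43 = 6.2225
20 log₁₀(6.2225) = 15.879 dB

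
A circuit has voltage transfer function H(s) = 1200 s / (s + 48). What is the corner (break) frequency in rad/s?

The single real pole at s = −48 gives a corner at ω = 48 rad/s.

48 rad/s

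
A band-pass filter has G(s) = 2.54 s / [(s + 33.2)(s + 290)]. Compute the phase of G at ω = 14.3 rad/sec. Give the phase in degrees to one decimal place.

63.9°

∠(j14.3) = 90.00°
∠(j14.3 + 33.2) = arctan(14.3/33.2) = 23.30°
∠(j14.3 + 290) = arctan(14.3/290) = 2.82°
∠G(j14.3) = 90.00° − (23.30° + 2.82°) = 63.87°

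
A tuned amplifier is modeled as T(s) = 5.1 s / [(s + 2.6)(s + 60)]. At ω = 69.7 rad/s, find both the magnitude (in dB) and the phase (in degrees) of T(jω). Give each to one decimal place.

|T| = -25.1 dB, ∠T = -47.1°

|j69.7| = 69.7
|j69.7 + 2.6| = √(69.7² + 2.6²) = 69.75
|j69.7 + 60| = √(69.7² + 60²) = 91.97
|T(j69.7)| = 5.1 × 69.7 / (69.75 × 91.97) = 0.055416
20 log₁₀(0.055416) = -25.13 dB
∠(j69.7) = 90.00°
∠(j69.7 + 2.6) = arctan(69.7/2.6) = 87.86°
∠(j69.7 + 60) = arctan(69.7/60) = 49.28°
∠T(j69.7) = 90.00° − (87.86° + 49.28°) = -47.14°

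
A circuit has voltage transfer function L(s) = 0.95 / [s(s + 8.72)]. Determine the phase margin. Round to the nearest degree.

89°

Gain crossover: |L(jω)| = 1 at ω ≈ 0.109 rad/sec.
∠L(j0.109) = −90° − arctan(0.109/8.72) ≈ -90.72°
PM = 180° + (-90.72°) = 89.28°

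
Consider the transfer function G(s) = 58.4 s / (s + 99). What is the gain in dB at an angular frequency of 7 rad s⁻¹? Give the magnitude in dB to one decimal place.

|j7| = 7
|j7 + 99| = √(7² + 99²) = 99.25
|G(j7)| = 58.4 × 7 / 99.25 = 4.119
20 log₁₀(4.119) = 12.30 dB

12.3 dB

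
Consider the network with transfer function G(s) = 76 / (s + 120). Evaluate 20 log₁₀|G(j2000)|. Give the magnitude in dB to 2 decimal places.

|j2000 + 120| = √(2000² + 120²) = 2004
|G(j2000)| = 76 / 2004 = 0.037932
20 log₁₀(0.037932) = -28.420 dB

-28.42 dB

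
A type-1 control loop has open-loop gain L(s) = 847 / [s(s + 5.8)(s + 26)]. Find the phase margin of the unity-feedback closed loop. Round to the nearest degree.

43°

Gain crossover: |L(jω)| = 1 at ω ≈ 4.41 rad s⁻¹.
∠L(j4.41) = −90° − arctan(4.41/5.8) − arctan(4.41/26) ≈ -136.86°
PM = 180° + (-136.86°) = 43.14°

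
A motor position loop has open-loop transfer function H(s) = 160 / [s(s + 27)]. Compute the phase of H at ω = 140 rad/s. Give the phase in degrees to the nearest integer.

∠(j140 + 27) = arctan(140/27) = 79.08°
∠(j140) = 90.00°
∠H(j140) = − (79.08° + 90.00°) = -169.08°

-169 deg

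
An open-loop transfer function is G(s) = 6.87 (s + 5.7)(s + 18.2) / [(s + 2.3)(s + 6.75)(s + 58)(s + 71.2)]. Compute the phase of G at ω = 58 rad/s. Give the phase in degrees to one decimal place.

-98.3°

∠(j58 + 5.7) = arctan(58/5.7) = 84.39°
∠(j58 + 18.2) = arctan(58/18.2) = 72.58°
∠(j58 + 2.3) = arctan(58/2.3) = 87.73°
∠(j58 + 6.75) = arctan(58/6.75) = 83.36°
∠(j58 + 58) = arctan(58/58) = 45.00°
∠(j58 + 71.2) = arctan(58/71.2) = 39.17°
∠G(j58) = 84.39° + 72.58° − (87.73° + 83.36° + 45.00° + 39.17°) = -98.29°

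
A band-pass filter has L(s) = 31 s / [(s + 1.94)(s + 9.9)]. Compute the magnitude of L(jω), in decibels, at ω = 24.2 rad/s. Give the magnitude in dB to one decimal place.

1.5 dB

|j24.2| = 24.2
|j24.2 + 1.94| = √(24.2² + 1.94²) = 24.28
|j24.2 + 9.9| = √(24.2² + 9.9²) = 26.15
|L(j24.2)| = 31 × 24.2 / (24.28 × 26.15) = 1.1818
20 log₁₀(1.1818) = 1.45 dB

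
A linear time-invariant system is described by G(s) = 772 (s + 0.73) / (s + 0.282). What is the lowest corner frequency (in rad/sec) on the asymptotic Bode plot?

Break frequencies occur at each pole and zero magnitude: 0.282 rad/sec, 0.73 rad/sec.
The lowest is 0.282 rad/sec.

0.282 rad/sec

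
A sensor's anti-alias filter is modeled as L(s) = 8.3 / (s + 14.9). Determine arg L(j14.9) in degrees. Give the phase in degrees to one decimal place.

∠(j14.9 + 14.9) = arctan(14.9/14.9) = 45.00°
∠L(j14.9) = −45.00° = -45.00°

-45.0°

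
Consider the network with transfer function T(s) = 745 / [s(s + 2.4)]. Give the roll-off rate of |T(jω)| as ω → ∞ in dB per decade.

-40 dB/decade

With 0 zeros and 2 poles, the high-frequency asymptotic slope is 20 × (0 − 2) = -40 dB/decade.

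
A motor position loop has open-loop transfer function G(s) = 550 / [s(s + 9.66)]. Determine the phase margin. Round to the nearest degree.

Gain crossover: |G(jω)| = 1 at ω ≈ 22.5 rad s⁻¹.
∠G(j22.5) = −90° − arctan(22.5/9.66) ≈ -156.75°
PM = 180° + (-156.75°) = 23.25°

23°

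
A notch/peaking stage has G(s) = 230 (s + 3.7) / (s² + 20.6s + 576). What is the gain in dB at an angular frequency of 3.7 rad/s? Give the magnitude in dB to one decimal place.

|j3.7 + 3.7| = √(3.7² + 3.7²) = 5.233
|(j3.7)² + 20.6(j3.7) + 576| = |562.31 + j76.22| = 567.5
|G(j3.7)| = 230 × 5.233 / 567.5 = 2.1209
20 log₁₀(2.1209) = 6.53 dB

6.5 dB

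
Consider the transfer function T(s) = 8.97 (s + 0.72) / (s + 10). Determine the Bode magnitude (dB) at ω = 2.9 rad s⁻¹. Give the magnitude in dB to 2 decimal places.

|j2.9 + 0.72| = √(2.9² + 0.72²) = 2.988
|j2.9 + 10| = √(2.9² + 10²) = 10.41
|T(j2.9)| = 8.97 × 2.988 / 10.41 = 2.5742
20 log₁₀(2.5742) = 8.213 dB

8.21 dB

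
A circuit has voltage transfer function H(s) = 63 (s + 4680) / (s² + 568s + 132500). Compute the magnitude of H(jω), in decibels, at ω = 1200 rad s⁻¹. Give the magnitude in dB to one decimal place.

|j1200 + 4680| = √(1200² + 4680²) = 4831
|(j1200)² + 568(j1200) + 132500| = |-1.3075e+06 + j6.816e+05| = 1.474e+06
|H(j1200)| = 63 × 4831 / 1.474e+06 = 0.20643
20 log₁₀(0.20643) = -13.70 dB

-13.7 dB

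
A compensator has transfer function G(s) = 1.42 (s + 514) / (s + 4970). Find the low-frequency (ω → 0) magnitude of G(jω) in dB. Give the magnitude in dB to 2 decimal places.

-16.66 dB

G(0) = 1.42 × 514 / 4970 = 0.14686
20 log₁₀(0.14686) = -16.662 dB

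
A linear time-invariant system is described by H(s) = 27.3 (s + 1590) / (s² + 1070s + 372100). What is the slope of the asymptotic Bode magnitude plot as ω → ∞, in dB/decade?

With 1 zero and 2 poles, the high-frequency asymptotic slope is 20 × (1 − 2) = -20 dB/decade.

-20 dB/decade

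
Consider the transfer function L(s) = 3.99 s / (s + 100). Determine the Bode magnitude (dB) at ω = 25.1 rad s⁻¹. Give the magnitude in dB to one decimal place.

-0.3 dB

|j25.1| = 25.1
|j25.1 + 100| = √(25.1² + 100²) = 103.1
|L(j25.1)| = 3.99 × 25.1 / 103.1 = 0.97136
20 log₁₀(0.97136) = -0.25 dB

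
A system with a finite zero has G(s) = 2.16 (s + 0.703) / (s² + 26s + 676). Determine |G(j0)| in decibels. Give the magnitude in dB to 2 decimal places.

G(0) = 2.16 × 0.703 / 676 = 0.0022463
20 log₁₀(0.0022463) = -52.971 dB

-52.97 dB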